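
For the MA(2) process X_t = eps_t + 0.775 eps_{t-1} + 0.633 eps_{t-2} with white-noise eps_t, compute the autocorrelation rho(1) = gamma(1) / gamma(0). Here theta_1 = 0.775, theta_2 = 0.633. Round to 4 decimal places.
\rho(1) = 0.6324

For an MA(q) process with theta_0 = 1, the autocovariance is
  gamma(k) = sigma^2 * sum_{i=0..q-k} theta_i * theta_{i+k},
and rho(k) = gamma(k) / gamma(0). Sigma^2 cancels.
  numerator   = (1)*(0.775) + (0.775)*(0.633) = 1.265575.
  denominator = (1)^2 + (0.775)^2 + (0.633)^2 = 2.001314.
  rho(1) = 1.265575 / 2.001314 = 0.6324.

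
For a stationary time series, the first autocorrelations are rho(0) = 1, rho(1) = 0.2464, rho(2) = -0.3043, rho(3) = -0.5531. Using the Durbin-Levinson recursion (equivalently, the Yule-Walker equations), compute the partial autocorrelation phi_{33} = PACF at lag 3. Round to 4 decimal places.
\phi_{33} = -0.4430

The PACF at lag k is phi_{kk}, the last component of the solution
to the Yule-Walker system G_k phi = r_k where
  (G_k)_{ij} = rho(|i - j|), (r_k)_i = rho(i), i,j = 1..k.
Equivalently, Durbin-Levinson gives phi_{kk} iteratively:
  phi_{11} = rho(1)
  phi_{kk} = [rho(k) - sum_{j=1..k-1} phi_{k-1,j} rho(k-j)]
            / [1 - sum_{j=1..k-1} phi_{k-1,j} rho(j)],
  phi_{k,j} = phi_{k-1,j} - phi_{kk} phi_{k-1,k-j},  j = 1..k-1.
Step k = 1:
  phi_11 = rho(1) = 0.2464.
Step k = 2:
  phi_22 = [rho(2) - phi_11 rho(1)] / [1 - phi_11 rho(1)] = [-0.3043 - (0.2464)(0.2464)] / [1 - (0.2464)(0.2464)]
         = -0.36501296 / 0.93928704 = -0.388606.
  Update: phi_21 = phi_11 - phi_22 phi_11 = 0.2464 - (-0.388606)(0.2464) = 0.342153.
Step k = 3:
  phi_33 = [rho(3) - phi_21 rho(2) - phi_22 rho(1)] / [1 - phi_21 rho(1) - phi_22 rho(2)]
    numerator   = -0.5531 - (0.342153)(-0.3043) - (-0.388606)(0.2464) = -0.35323034
    denominator = 1 - (0.342153)(0.2464) - (-0.388606)(-0.3043) = 0.79744067
  phi_33 = -0.35323034 / 0.79744067 = -0.443.
Therefore phi_{33} = -0.4430.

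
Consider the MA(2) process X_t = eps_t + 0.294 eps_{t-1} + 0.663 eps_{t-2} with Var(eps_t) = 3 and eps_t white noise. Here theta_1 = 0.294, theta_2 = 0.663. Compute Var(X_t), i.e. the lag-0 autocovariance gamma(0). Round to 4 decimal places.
\gamma(0) = 4.5780

For an MA(q) process X_t = eps_t + sum_i theta_i eps_{t-i} with
Var(eps_t) = sigma^2, the variance is
  gamma(0) = sigma^2 * (1 + sum_i theta_i^2).
  sum_i theta_i^2 = (0.294)^2 + (0.663)^2 = 0.086436 + 0.439569 = 0.526005.
  gamma(0) = 3 * (1 + 0.526005) = 3 * 1.526005 = 4.578015, which rounds to 4.5780.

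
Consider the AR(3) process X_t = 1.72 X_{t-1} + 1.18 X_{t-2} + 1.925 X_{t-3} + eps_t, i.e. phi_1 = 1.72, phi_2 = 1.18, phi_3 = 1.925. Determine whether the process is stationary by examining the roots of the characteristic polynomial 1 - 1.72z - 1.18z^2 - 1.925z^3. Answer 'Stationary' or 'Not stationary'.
\text{Not stationary}

The AR(p) characteristic polynomial is P(z) = 1 - 1.72z - 1.18z^2 - 1.925z^3.
Stationarity requires all roots to lie outside the unit circle, i.e. |z| > 1 for every root.
Degree 3: look for a simple real root z0 first, then factor out (1 - z/z0) and solve the remaining quadratic.
Testing z0 = 0.4: P(0.4) = 1 + (-1.72)(0.4) + (-1.18)(0.4)^2 + (-1.925)(0.4)^3
  = 1 + (-0.688) + (-0.1888) + (-0.1232) = 0.  So z_0 = 0.4 is a root, |z_0| = 0.4.
Divide out the factor (1 - 2.5 z) = (1 - z/z0) (since 1/z0 = 2.5):
  P(z) = (1 - 2.5 z)(1 + (0.78) z + (0.77) z^2)
  [check: z-coef 0.78 - (2.5) = -1.72; z^2-coef 0.77 - (2.5)(0.78) = -1.18; z^3-coef -(2.5)(0.77) = -1.925.]
Remaining roots from the quadratic factor 1 + (0.78) z + (0.77) z^2:
  Set 1 + (0.78) z + (0.77) z^2 = 0, i.e. a z^2 + b z + c = 0 with a = 0.77, b = 0.78, c = 1.
  Discriminant D = b^2 - 4ac = (0.78)^2 - 4*(0.77)*1 = 0.6084 - (3.08) = -2.4716.
  D < 0, so the roots are the complex-conjugate pair z = (-b +/- i sqrt(-D)) / (2a) = -0.5065 +/- 1.0209i.
  For a conjugate pair |z|^2 = z * conj(z) = (product of roots) = c/a = 1/(0.77) = 1.298701, so |z| = sqrt(1.298701) = 1.1396 for both roots.
Moduli of all roots: 0.4000, 1.1396, 1.1396.
All moduli strictly greater than 1? No.
Verdict: Not stationary.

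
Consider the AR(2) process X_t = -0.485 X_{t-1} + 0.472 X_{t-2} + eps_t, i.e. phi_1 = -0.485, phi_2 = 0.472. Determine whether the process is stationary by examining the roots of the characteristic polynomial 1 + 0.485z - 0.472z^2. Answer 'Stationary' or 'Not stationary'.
\text{Stationary}

The AR(p) characteristic polynomial is P(z) = 1 + 0.485z - 0.472z^2.
Stationarity requires all roots to lie outside the unit circle, i.e. |z| > 1 for every root.
Set 1 + (0.485) z + (-0.472) z^2 = 0, i.e. a z^2 + b z + c = 0 with a = -0.472, b = 0.485, c = 1.
Discriminant D = b^2 - 4ac = (0.485)^2 - 4*(-0.472)*1 = 0.235225 - (-1.888) = 2.123225.
D >= 0, so the roots are real: z = (-b +/- sqrt(D)) / (2a) = (-0.485 +/- 1.457129) / (-0.944).
  z_1 = (-0.485 + 1.457129) / (-0.944) = -1.0298,   |z_1| = 1.0298.
  z_2 = (-0.485 - 1.457129) / (-0.944) = 2.0573,   |z_2| = 2.0573.
Moduli of all roots: 1.0298, 2.0573.
All moduli strictly greater than 1? Yes.
Verdict: Stationary.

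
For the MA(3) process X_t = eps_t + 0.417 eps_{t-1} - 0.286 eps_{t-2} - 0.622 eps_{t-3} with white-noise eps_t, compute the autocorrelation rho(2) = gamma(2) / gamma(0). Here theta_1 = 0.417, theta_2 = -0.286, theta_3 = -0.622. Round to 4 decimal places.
\rho(2) = -0.3320

For an MA(q) process with theta_0 = 1, the autocovariance is
  gamma(k) = sigma^2 * sum_{i=0..q-k} theta_i * theta_{i+k},
and rho(k) = gamma(k) / gamma(0). Sigma^2 cancels.
  numerator   = (1)*(-0.286) + (0.417)*(-0.622) = -0.545374.
  denominator = (1)^2 + (0.417)^2 + (-0.286)^2 + (-0.622)^2 = 1.642569.
  rho(2) = -0.545374 / 1.642569 = -0.3320.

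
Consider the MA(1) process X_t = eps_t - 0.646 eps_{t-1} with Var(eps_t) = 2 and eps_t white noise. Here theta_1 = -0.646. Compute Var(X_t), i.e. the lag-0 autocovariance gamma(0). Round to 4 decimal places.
\gamma(0) = 2.8346

For an MA(q) process X_t = eps_t + sum_i theta_i eps_{t-i} with
Var(eps_t) = sigma^2, the variance is
  gamma(0) = sigma^2 * (1 + sum_i theta_i^2).
  sum_i theta_i^2 = (-0.646)^2 = 0.417316.
  gamma(0) = 2 * (1 + 0.417316) = 2 * 1.417316 = 2.834632, which rounds to 2.8346.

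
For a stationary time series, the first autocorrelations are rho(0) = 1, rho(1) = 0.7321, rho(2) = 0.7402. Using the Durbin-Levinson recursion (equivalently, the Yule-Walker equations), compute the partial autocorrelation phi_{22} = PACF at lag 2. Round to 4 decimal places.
\phi_{22} = 0.4401

The PACF at lag k is phi_{kk}, the last component of the solution
to the Yule-Walker system G_k phi = r_k where
  (G_k)_{ij} = rho(|i - j|), (r_k)_i = rho(i), i,j = 1..k.
Equivalently, Durbin-Levinson gives phi_{kk} iteratively:
  phi_{11} = rho(1)
  phi_{kk} = [rho(k) - sum_{j=1..k-1} phi_{k-1,j} rho(k-j)]
            / [1 - sum_{j=1..k-1} phi_{k-1,j} rho(j)],
  phi_{k,j} = phi_{k-1,j} - phi_{kk} phi_{k-1,k-j},  j = 1..k-1.
Step k = 1:
  phi_11 = rho(1) = 0.7321.
Step k = 2:
  phi_22 = [rho(2) - phi_11 rho(1)] / [1 - phi_11 rho(1)] = [0.7402 - (0.7321)(0.7321)] / [1 - (0.7321)(0.7321)]
         = 0.20422959 / 0.46402959 = 0.4401.
Therefore phi_{22} = 0.4401.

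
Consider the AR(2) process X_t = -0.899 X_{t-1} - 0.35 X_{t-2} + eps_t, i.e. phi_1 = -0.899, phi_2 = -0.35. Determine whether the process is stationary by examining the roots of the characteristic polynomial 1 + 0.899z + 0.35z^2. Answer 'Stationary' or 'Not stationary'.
\text{Stationary}

The AR(p) characteristic polynomial is P(z) = 1 + 0.899z + 0.35z^2.
Stationarity requires all roots to lie outside the unit circle, i.e. |z| > 1 for every root.
Set 1 + (0.899) z + (0.35) z^2 = 0, i.e. a z^2 + b z + c = 0 with a = 0.35, b = 0.899, c = 1.
Discriminant D = b^2 - 4ac = (0.899)^2 - 4*(0.35)*1 = 0.808201 - (1.4) = -0.591799.
D < 0, so the roots are the complex-conjugate pair z = (-b +/- i sqrt(-D)) / (2a) = -1.2843 +/- 1.099i.
For a conjugate pair |z|^2 = z * conj(z) = (product of roots) = c/a = 1/(0.35) = 2.857143, so |z| = sqrt(2.857143) = 1.6903 for both roots.
Moduli of all roots: 1.6903, 1.6903.
All moduli strictly greater than 1? Yes.
Verdict: Stationary.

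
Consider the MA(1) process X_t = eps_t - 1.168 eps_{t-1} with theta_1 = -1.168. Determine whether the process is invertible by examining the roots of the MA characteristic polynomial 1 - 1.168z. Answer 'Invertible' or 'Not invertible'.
\text{Not invertible}

The MA(q) characteristic polynomial is P(z) = 1 - 1.168z.
Invertibility requires all roots to lie outside the unit circle, i.e. |z| > 1 for every root.
This is linear in z: 1 + (-1.168) z = 0  =>  z = -1/(-1.168) = 0.856164,  |z| = 0.856164.
Moduli of all roots: 0.8562.
All moduli strictly greater than 1? No.
Verdict: Not invertible.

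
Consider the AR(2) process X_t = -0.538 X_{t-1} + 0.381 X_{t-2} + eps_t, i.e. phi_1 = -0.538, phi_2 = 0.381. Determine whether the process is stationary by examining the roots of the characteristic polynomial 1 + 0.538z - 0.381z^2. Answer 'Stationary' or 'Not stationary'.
\text{Stationary}

The AR(p) characteristic polynomial is P(z) = 1 + 0.538z - 0.381z^2.
Stationarity requires all roots to lie outside the unit circle, i.e. |z| > 1 for every root.
Set 1 + (0.538) z + (-0.381) z^2 = 0, i.e. a z^2 + b z + c = 0 with a = -0.381, b = 0.538, c = 1.
Discriminant D = b^2 - 4ac = (0.538)^2 - 4*(-0.381)*1 = 0.289444 - (-1.524) = 1.813444.
D >= 0, so the roots are real: z = (-b +/- sqrt(D)) / (2a) = (-0.538 +/- 1.346642) / (-0.762).
  z_1 = (-0.538 + 1.346642) / (-0.762) = -1.0612,   |z_1| = 1.0612.
  z_2 = (-0.538 - 1.346642) / (-0.762) = 2.4733,   |z_2| = 2.4733.
Moduli of all roots: 1.0612, 2.4733.
All moduli strictly greater than 1? Yes.
Verdict: Stationary.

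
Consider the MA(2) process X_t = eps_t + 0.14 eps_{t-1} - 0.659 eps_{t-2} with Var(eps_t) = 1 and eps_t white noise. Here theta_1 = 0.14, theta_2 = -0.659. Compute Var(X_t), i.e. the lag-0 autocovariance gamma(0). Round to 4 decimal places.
\gamma(0) = 1.4539

For an MA(q) process X_t = eps_t + sum_i theta_i eps_{t-i} with
Var(eps_t) = sigma^2, the variance is
  gamma(0) = sigma^2 * (1 + sum_i theta_i^2).
  sum_i theta_i^2 = (0.14)^2 + (-0.659)^2 = 0.0196 + 0.434281 = 0.453881.
  gamma(0) = 1 * (1 + 0.453881) = 1 * 1.453881 = 1.453881, which rounds to 1.4539.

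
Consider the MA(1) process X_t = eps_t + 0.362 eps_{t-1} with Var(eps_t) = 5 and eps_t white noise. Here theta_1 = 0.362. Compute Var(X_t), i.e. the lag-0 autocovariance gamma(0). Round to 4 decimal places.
\gamma(0) = 5.6552

For an MA(q) process X_t = eps_t + sum_i theta_i eps_{t-i} with
Var(eps_t) = sigma^2, the variance is
  gamma(0) = sigma^2 * (1 + sum_i theta_i^2).
  sum_i theta_i^2 = (0.362)^2 = 0.131044.
  gamma(0) = 5 * (1 + 0.131044) = 5 * 1.131044 = 5.65522, which rounds to 5.6552.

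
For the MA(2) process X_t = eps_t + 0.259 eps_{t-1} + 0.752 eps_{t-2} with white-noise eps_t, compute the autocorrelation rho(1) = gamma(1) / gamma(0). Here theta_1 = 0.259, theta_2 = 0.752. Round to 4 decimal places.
\rho(1) = 0.2779

For an MA(q) process with theta_0 = 1, the autocovariance is
  gamma(k) = sigma^2 * sum_{i=0..q-k} theta_i * theta_{i+k},
and rho(k) = gamma(k) / gamma(0). Sigma^2 cancels.
  numerator   = (1)*(0.259) + (0.259)*(0.752) = 0.453768.
  denominator = (1)^2 + (0.259)^2 + (0.752)^2 = 1.632585.
  rho(1) = 0.453768 / 1.632585 = 0.2779.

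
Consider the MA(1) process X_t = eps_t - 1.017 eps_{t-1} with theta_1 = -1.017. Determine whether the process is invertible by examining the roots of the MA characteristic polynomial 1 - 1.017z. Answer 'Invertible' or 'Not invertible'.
\text{Not invertible}

The MA(q) characteristic polynomial is P(z) = 1 - 1.017z.
Invertibility requires all roots to lie outside the unit circle, i.e. |z| > 1 for every root.
This is linear in z: 1 + (-1.017) z = 0  =>  z = -1/(-1.017) = 0.983284,  |z| = 0.983284.
Moduli of all roots: 0.9833.
All moduli strictly greater than 1? No.
Verdict: Not invertible.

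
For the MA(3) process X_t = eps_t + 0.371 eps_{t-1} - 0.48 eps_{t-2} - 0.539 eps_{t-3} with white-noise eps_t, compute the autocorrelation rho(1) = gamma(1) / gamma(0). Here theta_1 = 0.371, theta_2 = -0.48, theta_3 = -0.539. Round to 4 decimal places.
\rho(1) = 0.2723

For an MA(q) process with theta_0 = 1, the autocovariance is
  gamma(k) = sigma^2 * sum_{i=0..q-k} theta_i * theta_{i+k},
and rho(k) = gamma(k) / gamma(0). Sigma^2 cancels.
  numerator   = (1)*(0.371) + (0.371)*(-0.48) + (-0.48)*(-0.539) = 0.45164.
  denominator = (1)^2 + (0.371)^2 + (-0.48)^2 + (-0.539)^2 = 1.658562.
  rho(1) = 0.45164 / 1.658562 = 0.2723.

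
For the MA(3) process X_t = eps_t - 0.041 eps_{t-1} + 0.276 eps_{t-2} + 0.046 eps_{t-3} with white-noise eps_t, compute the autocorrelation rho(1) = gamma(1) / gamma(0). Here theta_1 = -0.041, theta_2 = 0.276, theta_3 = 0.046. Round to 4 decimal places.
\rho(1) = -0.0367

For an MA(q) process with theta_0 = 1, the autocovariance is
  gamma(k) = sigma^2 * sum_{i=0..q-k} theta_i * theta_{i+k},
and rho(k) = gamma(k) / gamma(0). Sigma^2 cancels.
  numerator   = (1)*(-0.041) + (-0.041)*(0.276) + (0.276)*(0.046) = -0.03962.
  denominator = (1)^2 + (-0.041)^2 + (0.276)^2 + (0.046)^2 = 1.079973.
  rho(1) = -0.03962 / 1.079973 = -0.0367.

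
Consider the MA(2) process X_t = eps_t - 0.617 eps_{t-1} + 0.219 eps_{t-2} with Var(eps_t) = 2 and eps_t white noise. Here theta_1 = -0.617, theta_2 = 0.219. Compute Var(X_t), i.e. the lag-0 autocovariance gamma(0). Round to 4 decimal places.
\gamma(0) = 2.8573

For an MA(q) process X_t = eps_t + sum_i theta_i eps_{t-i} with
Var(eps_t) = sigma^2, the variance is
  gamma(0) = sigma^2 * (1 + sum_i theta_i^2).
  sum_i theta_i^2 = (-0.617)^2 + (0.219)^2 = 0.380689 + 0.047961 = 0.42865.
  gamma(0) = 2 * (1 + 0.42865) = 2 * 1.42865 = 2.8573.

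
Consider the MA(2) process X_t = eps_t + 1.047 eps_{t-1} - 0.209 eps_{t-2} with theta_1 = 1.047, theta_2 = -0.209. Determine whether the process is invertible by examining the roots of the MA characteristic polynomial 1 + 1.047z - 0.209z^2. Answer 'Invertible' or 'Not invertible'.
\text{Not invertible}

The MA(q) characteristic polynomial is P(z) = 1 + 1.047z - 0.209z^2.
Invertibility requires all roots to lie outside the unit circle, i.e. |z| > 1 for every root.
Set 1 + (1.047) z + (-0.209) z^2 = 0, i.e. a z^2 + b z + c = 0 with a = -0.209, b = 1.047, c = 1.
Discriminant D = b^2 - 4ac = (1.047)^2 - 4*(-0.209)*1 = 1.096209 - (-0.836) = 1.932209.
D >= 0, so the roots are real: z = (-b +/- sqrt(D)) / (2a) = (-1.047 +/- 1.390039) / (-0.418).
  z_1 = (-1.047 + 1.390039) / (-0.418) = -0.8207,   |z_1| = 0.8207.
  z_2 = (-1.047 - 1.390039) / (-0.418) = 5.8302,   |z_2| = 5.8302.
Moduli of all roots: 0.8207, 5.8302.
All moduli strictly greater than 1? No.
Verdict: Not invertible.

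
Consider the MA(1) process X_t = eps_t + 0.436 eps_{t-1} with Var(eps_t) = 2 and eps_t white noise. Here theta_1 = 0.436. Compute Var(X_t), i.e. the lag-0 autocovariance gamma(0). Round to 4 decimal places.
\gamma(0) = 2.3802

For an MA(q) process X_t = eps_t + sum_i theta_i eps_{t-i} with
Var(eps_t) = sigma^2, the variance is
  gamma(0) = sigma^2 * (1 + sum_i theta_i^2).
  sum_i theta_i^2 = (0.436)^2 = 0.190096.
  gamma(0) = 2 * (1 + 0.190096) = 2 * 1.190096 = 2.380192, which rounds to 2.3802.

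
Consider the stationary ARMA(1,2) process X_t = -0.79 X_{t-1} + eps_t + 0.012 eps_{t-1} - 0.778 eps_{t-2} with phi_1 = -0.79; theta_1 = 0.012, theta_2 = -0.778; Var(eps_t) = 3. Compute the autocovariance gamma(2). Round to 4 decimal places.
\gamma(2) = -0.6584

Multiply the model equation by X_{t-k} and take expectations. With theta_0 = psi_0 = 1 and psi_j the MA(infinity) weights, this gives
  gamma(k) - sum_i phi_i gamma(k-i) = c_k,
  c_k = sigma^2 * sum_{j=k..q} theta_j psi_{j-k}   (c_k = 0 for k > q),
using gamma(-m) = gamma(m).
psi-weights needed (psi_j = theta_j + sum_i phi_i psi_{j-i}):
  psi_1 = theta_1 + phi_1 = 0.012 + (-0.79) = -0.778
  psi_2 = theta_2 + phi_1 psi_1 = -0.778 + (-0.79)(-0.778) = -0.16338
Right-hand sides:
  c_0 = sigma^2 (1 + theta_1 psi_1 + theta_2 psi_2) = 3 * (1 + (0.012)(-0.778) + (-0.778)(-0.16338)) = 3 * 1.117774 = 3.353321
  c_1 = sigma^2 (theta_1 + theta_2 psi_1) = 3 * (0.012 + (-0.778)(-0.778)) = 1.851852
  c_2 = sigma^2 theta_2 = 3 * (-0.778) = -2.334
Equations for k = 0 and k = 1 (AR order 1):
  gamma(0) = phi_1 gamma(1) + c_0
  gamma(1) = phi_1 gamma(0) + c_1
Substituting the second into the first: gamma(0) (1 - phi_1^2) = c_0 + phi_1 c_1, so
  gamma(0) = (c_0 + phi_1 c_1) / (1 - phi_1^2) = (3.353321 + (-0.79)(1.851852)) / (1 - (-0.79)^2) = 1.890358 / 0.3759 = 5.028885.
  gamma(1) = phi_1 gamma(0) + c_1 = (-0.79)(5.028885) + (1.851852) = -2.120967.
For k = 2: gamma(2) = phi_1 gamma(1) + c_2
  = (-0.79)(-2.120967) + (-2.334) = -0.658436.
Therefore gamma(2) = -0.6584 (to 4 decimal places).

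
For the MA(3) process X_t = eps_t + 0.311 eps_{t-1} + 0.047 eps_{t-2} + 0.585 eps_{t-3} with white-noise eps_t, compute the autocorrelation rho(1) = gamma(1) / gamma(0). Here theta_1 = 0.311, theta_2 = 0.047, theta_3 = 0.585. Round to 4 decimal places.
\rho(1) = 0.2450

For an MA(q) process with theta_0 = 1, the autocovariance is
  gamma(k) = sigma^2 * sum_{i=0..q-k} theta_i * theta_{i+k},
and rho(k) = gamma(k) / gamma(0). Sigma^2 cancels.
  numerator   = (1)*(0.311) + (0.311)*(0.047) + (0.047)*(0.585) = 0.353112.
  denominator = (1)^2 + (0.311)^2 + (0.047)^2 + (0.585)^2 = 1.441155.
  rho(1) = 0.353112 / 1.441155 = 0.2450.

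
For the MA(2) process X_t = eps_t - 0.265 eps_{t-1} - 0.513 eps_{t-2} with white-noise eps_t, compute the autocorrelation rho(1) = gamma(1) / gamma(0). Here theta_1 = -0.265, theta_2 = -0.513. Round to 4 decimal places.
\rho(1) = -0.0968

For an MA(q) process with theta_0 = 1, the autocovariance is
  gamma(k) = sigma^2 * sum_{i=0..q-k} theta_i * theta_{i+k},
and rho(k) = gamma(k) / gamma(0). Sigma^2 cancels.
  numerator   = (1)*(-0.265) + (-0.265)*(-0.513) = -0.129055.
  denominator = (1)^2 + (-0.265)^2 + (-0.513)^2 = 1.333394.
  rho(1) = -0.129055 / 1.333394 = -0.0968.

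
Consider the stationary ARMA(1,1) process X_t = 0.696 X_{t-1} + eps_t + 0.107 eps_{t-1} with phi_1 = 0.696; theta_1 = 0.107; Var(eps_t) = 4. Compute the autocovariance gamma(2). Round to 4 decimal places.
\gamma(2) = 4.6589

Multiply the model equation by X_{t-k} and take expectations. With theta_0 = psi_0 = 1 and psi_j the MA(infinity) weights, this gives
  gamma(k) - sum_i phi_i gamma(k-i) = c_k,
  c_k = sigma^2 * sum_{j=k..q} theta_j psi_{j-k}   (c_k = 0 for k > q),
using gamma(-m) = gamma(m).
psi-weights needed (psi_j = theta_j + sum_i phi_i psi_{j-i}):
  psi_1 = theta_1 + phi_1 = 0.107 + (0.696) = 0.803
Right-hand sides:
  c_0 = sigma^2 (1 + theta_1 psi_1) = 4 * (1 + (0.107)(0.803)) = 4 * 1.085921 = 4.343684
  c_1 = sigma^2 theta_1 = 4 * (0.107) = 0.428
  c_2 = 0
Equations for k = 0 and k = 1 (AR order 1):
  gamma(0) = phi_1 gamma(1) + c_0
  gamma(1) = phi_1 gamma(0) + c_1
Substituting the second into the first: gamma(0) (1 - phi_1^2) = c_0 + phi_1 c_1, so
  gamma(0) = (c_0 + phi_1 c_1) / (1 - phi_1^2) = (4.343684 + (0.696)(0.428)) / (1 - (0.696)^2) = 4.641572 / 0.515584 = 9.002552.
  gamma(1) = phi_1 gamma(0) + c_1 = (0.696)(9.002552) + (0.428) = 6.693777.
For k = 2 (> q): gamma(2) = phi_1 gamma(1) = (0.696)(6.693777) = 4.658868.
Therefore gamma(2) = 4.6589 (to 4 decimal places).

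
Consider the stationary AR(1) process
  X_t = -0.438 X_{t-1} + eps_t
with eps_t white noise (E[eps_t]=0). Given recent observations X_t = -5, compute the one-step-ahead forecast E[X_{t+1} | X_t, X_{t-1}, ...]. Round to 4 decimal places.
E[X_{t+1} \mid \mathcal F_t] = 2.1900

For an AR(p) model X_t = c + sum_i phi_i X_{t-i} + eps_t, the
one-step-ahead conditional mean is
  E[X_{t+1} | X_t, ...] = c + sum_i phi_i X_{t+1-i}.
Substitute known values:
  E[X_{t+1} | ...] = (-0.438) * (-5)
                   = 2.1900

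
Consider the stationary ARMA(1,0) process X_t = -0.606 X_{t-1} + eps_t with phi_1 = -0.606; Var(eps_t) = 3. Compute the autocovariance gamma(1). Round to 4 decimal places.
\gamma(1) = -2.8731

Multiply the model equation by X_{t-k} and take expectations. With theta_0 = psi_0 = 1 and psi_j the MA(infinity) weights, this gives
  gamma(k) - sum_i phi_i gamma(k-i) = c_k,
  c_k = sigma^2 * sum_{j=k..q} theta_j psi_{j-k}   (c_k = 0 for k > q),
using gamma(-m) = gamma(m).
Pure AR (q = 0): c_0 = sigma^2 = 3, c_k = 0 for k >= 1.
Equations for k = 0 and k = 1 (AR order 1):
  gamma(0) = phi_1 gamma(1) + c_0
  gamma(1) = phi_1 gamma(0) + c_1
Substituting the second into the first: gamma(0) (1 - phi_1^2) = c_0 + phi_1 c_1, so
  gamma(0) = c_0 / (1 - phi_1^2) = 3 / (1 - (-0.606)^2) = 3 / 0.632764 = 4.741104.
  gamma(1) = phi_1 gamma(0) = (-0.606)(4.741104) = -2.873109.
Therefore gamma(1) = -2.8731 (to 4 decimal places).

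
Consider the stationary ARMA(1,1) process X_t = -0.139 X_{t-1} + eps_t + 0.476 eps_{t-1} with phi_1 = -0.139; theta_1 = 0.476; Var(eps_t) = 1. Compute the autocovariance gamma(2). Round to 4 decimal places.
\gamma(2) = -0.0446

Multiply the model equation by X_{t-k} and take expectations. With theta_0 = psi_0 = 1 and psi_j the MA(infinity) weights, this gives
  gamma(k) - sum_i phi_i gamma(k-i) = c_k,
  c_k = sigma^2 * sum_{j=k..q} theta_j psi_{j-k}   (c_k = 0 for k > q),
using gamma(-m) = gamma(m).
psi-weights needed (psi_j = theta_j + sum_i phi_i psi_{j-i}):
  psi_1 = theta_1 + phi_1 = 0.476 + (-0.139) = 0.337
Right-hand sides:
  c_0 = sigma^2 (1 + theta_1 psi_1) = 1 * (1 + (0.476)(0.337)) = 1 * 1.160412 = 1.160412
  c_1 = sigma^2 theta_1 = 1 * (0.476) = 0.476
  c_2 = 0
Equations for k = 0 and k = 1 (AR order 1):
  gamma(0) = phi_1 gamma(1) + c_0
  gamma(1) = phi_1 gamma(0) + c_1
Substituting the second into the first: gamma(0) (1 - phi_1^2) = c_0 + phi_1 c_1, so
  gamma(0) = (c_0 + phi_1 c_1) / (1 - phi_1^2) = (1.160412 + (-0.139)(0.476)) / (1 - (-0.139)^2) = 1.094248 / 0.980679 = 1.115806.
  gamma(1) = phi_1 gamma(0) + c_1 = (-0.139)(1.115806) + (0.476) = 0.320903.
For k = 2 (> q): gamma(2) = phi_1 gamma(1) = (-0.139)(0.320903) = -0.044606.
Therefore gamma(2) = -0.0446 (to 4 decimal places).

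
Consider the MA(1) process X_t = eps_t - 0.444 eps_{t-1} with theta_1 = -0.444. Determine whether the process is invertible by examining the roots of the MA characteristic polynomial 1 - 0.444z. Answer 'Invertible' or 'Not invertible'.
\text{Invertible}

The MA(q) characteristic polynomial is P(z) = 1 - 0.444z.
Invertibility requires all roots to lie outside the unit circle, i.e. |z| > 1 for every root.
This is linear in z: 1 + (-0.444) z = 0  =>  z = -1/(-0.444) = 2.252252,  |z| = 2.252252.
Moduli of all roots: 2.2523.
All moduli strictly greater than 1? Yes.
Verdict: Invertible.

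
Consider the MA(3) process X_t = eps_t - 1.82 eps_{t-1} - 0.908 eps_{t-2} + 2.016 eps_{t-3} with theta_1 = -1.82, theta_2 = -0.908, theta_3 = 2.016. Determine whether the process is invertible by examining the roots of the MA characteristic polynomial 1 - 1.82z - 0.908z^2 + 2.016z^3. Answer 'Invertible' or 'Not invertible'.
\text{Not invertible}

The MA(q) characteristic polynomial is P(z) = 1 - 1.82z - 0.908z^2 + 2.016z^3.
Invertibility requires all roots to lie outside the unit circle, i.e. |z| > 1 for every root.
Degree 3: look for a simple real root z0 first, then factor out (1 - z/z0) and solve the remaining quadratic.
Testing z0 = 0.625: P(0.625) = 1 + (-1.82)(0.625) + (-0.908)(0.625)^2 + (2.016)(0.625)^3
  = 1 + (-1.1375) + (-0.354687) + (0.492188) = 0.  So z_0 = 0.625 is a root, |z_0| = 0.625.
Divide out the factor (1 - 1.6 z) = (1 - z/z0) (since 1/z0 = 1.6):
  P(z) = (1 - 1.6 z)(1 + (-0.22) z + (-1.26) z^2)
  [check: z-coef -0.22 - (1.6) = -1.82; z^2-coef -1.26 - (1.6)(-0.22) = -0.908; z^3-coef -(1.6)(-1.26) = 2.016.]
Remaining roots from the quadratic factor 1 + (-0.22) z + (-1.26) z^2:
  Set 1 + (-0.22) z + (-1.26) z^2 = 0, i.e. a z^2 + b z + c = 0 with a = -1.26, b = -0.22, c = 1.
  Discriminant D = b^2 - 4ac = (-0.22)^2 - 4*(-1.26)*1 = 0.0484 - (-5.04) = 5.0884.
  D >= 0, so the roots are real: z = (-b +/- sqrt(D)) / (2a) = (0.22 +/- 2.255748) / (-2.52).
    z_1 = (0.22 + 2.255748) / (-2.52) = -0.9824,   |z_1| = 0.9824.
    z_2 = (0.22 - 2.255748) / (-2.52) = 0.8078,   |z_2| = 0.8078.
Moduli of all roots: 0.6250, 0.9824, 0.8078.
All moduli strictly greater than 1? No.
Verdict: Not invertible.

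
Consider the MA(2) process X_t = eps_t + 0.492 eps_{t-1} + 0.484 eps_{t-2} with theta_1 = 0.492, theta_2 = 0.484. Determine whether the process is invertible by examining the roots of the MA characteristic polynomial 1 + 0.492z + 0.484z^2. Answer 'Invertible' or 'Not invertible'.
\text{Invertible}

The MA(q) characteristic polynomial is P(z) = 1 + 0.492z + 0.484z^2.
Invertibility requires all roots to lie outside the unit circle, i.e. |z| > 1 for every root.
Set 1 + (0.492) z + (0.484) z^2 = 0, i.e. a z^2 + b z + c = 0 with a = 0.484, b = 0.492, c = 1.
Discriminant D = b^2 - 4ac = (0.492)^2 - 4*(0.484)*1 = 0.242064 - (1.936) = -1.693936.
D < 0, so the roots are the complex-conjugate pair z = (-b +/- i sqrt(-D)) / (2a) = -0.5083 +/- 1.3445i.
For a conjugate pair |z|^2 = z * conj(z) = (product of roots) = c/a = 1/(0.484) = 2.066116, so |z| = sqrt(2.066116) = 1.4374 for both roots.
Moduli of all roots: 1.4374, 1.4374.
All moduli strictly greater than 1? Yes.
Verdict: Invertible.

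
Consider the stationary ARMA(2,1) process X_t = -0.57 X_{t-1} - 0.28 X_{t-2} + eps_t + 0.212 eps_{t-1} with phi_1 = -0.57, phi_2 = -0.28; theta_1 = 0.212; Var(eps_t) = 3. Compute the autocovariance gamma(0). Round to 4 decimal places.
\gamma(0) = 3.4762

Multiply the model equation by X_{t-k} and take expectations. With theta_0 = psi_0 = 1 and psi_j the MA(infinity) weights, this gives
  gamma(k) - sum_i phi_i gamma(k-i) = c_k,
  c_k = sigma^2 * sum_{j=k..q} theta_j psi_{j-k}   (c_k = 0 for k > q),
using gamma(-m) = gamma(m).
psi-weights needed (psi_j = theta_j + sum_i phi_i psi_{j-i}):
  psi_1 = theta_1 + phi_1 = 0.212 + (-0.57) = -0.358
Right-hand sides:
  c_0 = sigma^2 (1 + theta_1 psi_1) = 3 * (1 + (0.212)(-0.358)) = 3 * 0.924104 = 2.772312
  c_1 = sigma^2 theta_1 = 3 * (0.212) = 0.636
  c_2 = 0
Equations for k = 0, 1, 2 (AR order 2, c_2 = 0):
  (E0) gamma(0) = phi_1 gamma(1) + phi_2 gamma(2) + c_0
  (E1) gamma(1) = phi_1 gamma(0) + phi_2 gamma(1) + c_1
  (E2) gamma(2) = phi_1 gamma(1) + phi_2 gamma(0)
From (E1): gamma(1) = A gamma(0) + B with
  A = phi_1 / (1 - phi_2) = -0.57 / 1.28 = -0.445312,   B = c_1 / (1 - phi_2) = 0.636 / 1.28 = 0.496875.
Insert (E2) into (E0): gamma(0) (1 - phi_2^2) = phi_1 (1 + phi_2) gamma(1) + c_0.
  phi_1 (1 + phi_2) = (-0.57)(0.72) = -0.4104,   1 - phi_2^2 = 0.9216.
Replace gamma(1) by A gamma(0) + B and collect gamma(0):
  gamma(0) [0.9216 - (-0.4104)(-0.445312)] = (-0.4104)(0.496875) + 2.772312
  gamma(0) * 0.738844 = 2.568395
  gamma(0) = 2.568395 / 0.738844 = 3.476235.
Therefore gamma(0) = 3.4762 (to 4 decimal places).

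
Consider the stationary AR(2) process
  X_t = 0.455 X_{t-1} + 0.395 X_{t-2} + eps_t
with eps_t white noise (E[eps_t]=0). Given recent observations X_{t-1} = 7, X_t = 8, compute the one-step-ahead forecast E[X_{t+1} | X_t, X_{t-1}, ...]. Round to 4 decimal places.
E[X_{t+1} \mid \mathcal F_t] = 6.4050

For an AR(p) model X_t = c + sum_i phi_i X_{t-i} + eps_t, the
one-step-ahead conditional mean is
  E[X_{t+1} | X_t, ...] = c + sum_i phi_i X_{t+1-i}.
Substitute known values:
  E[X_{t+1} | ...] = (0.455) * (8) + (0.395) * (7)
                   = 6.4050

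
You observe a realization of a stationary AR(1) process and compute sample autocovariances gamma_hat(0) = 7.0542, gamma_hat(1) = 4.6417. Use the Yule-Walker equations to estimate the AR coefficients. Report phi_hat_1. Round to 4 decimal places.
\hat\phi_{1} = 0.6580

The Yule-Walker equations for an AR(p) process read, in matrix form,
  Gamma_p phi = r_p,   with   (Gamma_p)_{ij} = gamma(|i - j|),
                       (r_p)_i = gamma(i),   i,j = 1..p.
Substitute the sample gammas (Toeplitz matrix and right-hand side of size 1):
  Gamma_p = [[7.0542]]
  r_p     = [4.6417]
With p = 1 this is the single equation gamma(0) phi_1 = gamma(1):
  phi_hat_1 = gamma(1) / gamma(0) = 4.6417 / 7.0542 = 0.6580.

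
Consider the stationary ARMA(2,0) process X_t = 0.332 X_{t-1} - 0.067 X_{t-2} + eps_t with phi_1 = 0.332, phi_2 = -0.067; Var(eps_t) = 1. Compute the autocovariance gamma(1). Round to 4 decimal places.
\gamma(1) = 0.3461

Multiply the model equation by X_{t-k} and take expectations. With theta_0 = psi_0 = 1 and psi_j the MA(infinity) weights, this gives
  gamma(k) - sum_i phi_i gamma(k-i) = c_k,
  c_k = sigma^2 * sum_{j=k..q} theta_j psi_{j-k}   (c_k = 0 for k > q),
using gamma(-m) = gamma(m).
Pure AR (q = 0): c_0 = sigma^2 = 1, c_k = 0 for k >= 1.
Equations for k = 0, 1, 2 (AR order 2, c_2 = 0):
  (E0) gamma(0) = phi_1 gamma(1) + phi_2 gamma(2) + c_0
  (E1) gamma(1) = phi_1 gamma(0) + phi_2 gamma(1) + c_1
  (E2) gamma(2) = phi_1 gamma(1) + phi_2 gamma(0)
From (E1): gamma(1) = A gamma(0) + B with
  A = phi_1 / (1 - phi_2) = 0.332 / 1.067 = 0.311153,   B = c_1 / (1 - phi_2) = 0 / 1.067 = 0.
Insert (E2) into (E0): gamma(0) (1 - phi_2^2) = phi_1 (1 + phi_2) gamma(1) + c_0.
  phi_1 (1 + phi_2) = (0.332)(0.933) = 0.309756,   1 - phi_2^2 = 0.995511.
Replace gamma(1) by A gamma(0) + B and collect gamma(0):
  gamma(0) [0.995511 - (0.309756)(0.311153)] = c_0 = 1
  gamma(0) * 0.89913 = 1
  gamma(0) = 1 / 0.89913 = 1.112187.
  gamma(1) = A gamma(0) = (0.311153)(1.112187) = 0.34606.
Therefore gamma(1) = 0.3461 (to 4 decimal places).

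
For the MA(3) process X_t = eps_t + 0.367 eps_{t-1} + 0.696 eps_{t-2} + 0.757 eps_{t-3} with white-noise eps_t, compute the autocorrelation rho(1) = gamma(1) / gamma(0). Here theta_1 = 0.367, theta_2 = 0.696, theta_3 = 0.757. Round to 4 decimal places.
\rho(1) = 0.5243

For an MA(q) process with theta_0 = 1, the autocovariance is
  gamma(k) = sigma^2 * sum_{i=0..q-k} theta_i * theta_{i+k},
and rho(k) = gamma(k) / gamma(0). Sigma^2 cancels.
  numerator   = (1)*(0.367) + (0.367)*(0.696) + (0.696)*(0.757) = 1.149304.
  denominator = (1)^2 + (0.367)^2 + (0.696)^2 + (0.757)^2 = 2.192154.
  rho(1) = 1.149304 / 2.192154 = 0.5243.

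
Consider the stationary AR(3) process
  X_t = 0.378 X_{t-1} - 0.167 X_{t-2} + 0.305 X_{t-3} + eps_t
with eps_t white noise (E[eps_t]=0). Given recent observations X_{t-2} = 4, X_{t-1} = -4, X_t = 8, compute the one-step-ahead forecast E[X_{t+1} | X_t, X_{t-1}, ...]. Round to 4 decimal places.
E[X_{t+1} \mid \mathcal F_t] = 4.9120

For an AR(p) model X_t = c + sum_i phi_i X_{t-i} + eps_t, the
one-step-ahead conditional mean is
  E[X_{t+1} | X_t, ...] = c + sum_i phi_i X_{t+1-i}.
Substitute known values:
  E[X_{t+1} | ...] = (0.378) * (8) + (-0.167) * (-4) + (0.305) * (4)
                   = 4.9120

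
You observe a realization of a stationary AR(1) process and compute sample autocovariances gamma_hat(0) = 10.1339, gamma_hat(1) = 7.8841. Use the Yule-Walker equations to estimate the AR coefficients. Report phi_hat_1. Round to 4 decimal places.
\hat\phi_{1} = 0.7780

The Yule-Walker equations for an AR(p) process read, in matrix form,
  Gamma_p phi = r_p,   with   (Gamma_p)_{ij} = gamma(|i - j|),
                       (r_p)_i = gamma(i),   i,j = 1..p.
Substitute the sample gammas (Toeplitz matrix and right-hand side of size 1):
  Gamma_p = [[10.1339]]
  r_p     = [7.8841]
With p = 1 this is the single equation gamma(0) phi_1 = gamma(1):
  phi_hat_1 = gamma(1) / gamma(0) = 7.8841 / 10.1339 = 0.7780.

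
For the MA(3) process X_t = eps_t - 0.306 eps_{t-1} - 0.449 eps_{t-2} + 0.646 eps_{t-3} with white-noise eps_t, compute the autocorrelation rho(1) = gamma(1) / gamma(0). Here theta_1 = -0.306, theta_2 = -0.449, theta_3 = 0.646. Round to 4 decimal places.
\rho(1) = -0.2678

For an MA(q) process with theta_0 = 1, the autocovariance is
  gamma(k) = sigma^2 * sum_{i=0..q-k} theta_i * theta_{i+k},
and rho(k) = gamma(k) / gamma(0). Sigma^2 cancels.
  numerator   = (1)*(-0.306) + (-0.306)*(-0.449) + (-0.449)*(0.646) = -0.45866.
  denominator = (1)^2 + (-0.306)^2 + (-0.449)^2 + (0.646)^2 = 1.712553.
  rho(1) = -0.45866 / 1.712553 = -0.2678.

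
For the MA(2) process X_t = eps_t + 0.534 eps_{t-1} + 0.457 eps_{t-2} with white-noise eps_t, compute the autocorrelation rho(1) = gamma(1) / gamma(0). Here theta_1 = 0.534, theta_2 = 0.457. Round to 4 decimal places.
\rho(1) = 0.5208

For an MA(q) process with theta_0 = 1, the autocovariance is
  gamma(k) = sigma^2 * sum_{i=0..q-k} theta_i * theta_{i+k},
and rho(k) = gamma(k) / gamma(0). Sigma^2 cancels.
  numerator   = (1)*(0.534) + (0.534)*(0.457) = 0.778038.
  denominator = (1)^2 + (0.534)^2 + (0.457)^2 = 1.494005.
  rho(1) = 0.778038 / 1.494005 = 0.5208.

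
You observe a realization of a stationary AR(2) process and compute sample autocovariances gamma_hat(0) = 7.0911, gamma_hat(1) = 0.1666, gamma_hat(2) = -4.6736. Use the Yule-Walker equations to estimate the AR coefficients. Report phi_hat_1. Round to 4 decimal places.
\hat\phi_{1} = 0.0390

The Yule-Walker equations for an AR(p) process read, in matrix form,
  Gamma_p phi = r_p,   with   (Gamma_p)_{ij} = gamma(|i - j|),
                       (r_p)_i = gamma(i),   i,j = 1..p.
Substitute the sample gammas (Toeplitz matrix and right-hand side of size 2):
  Gamma_p = [[7.0911, 0.1666], [0.1666, 7.0911]]
  r_p     = [0.1666, -4.6736]
Written out:
  7.0911 phi_1 + 0.1666 phi_2 = 0.1666
  0.1666 phi_1 + 7.0911 phi_2 = -4.6736
Solve by Cramer's rule:
  det = gamma(0)^2 - gamma(1)^2 = (7.0911)^2 - (0.1666)^2 = 50.28369921 - 0.02775556 = 50.25594365
  phi_hat_1 = [gamma(1) gamma(0) - gamma(1) gamma(2)] / det = [(0.1666)(7.0911) - (0.1666)(-4.6736)] / 50.25594365 = 1.95999902 / 50.25594365 = 0.039
  phi_hat_2 = [gamma(0) gamma(2) - gamma(1)^2] / det = [(7.0911)(-4.6736) - (0.1666)^2] / 50.25594365 = -33.16872052 / 50.25594365 = -0.66
So phi_hat = [0.0390, -0.6600].
Therefore phi_hat_1 = 0.0390.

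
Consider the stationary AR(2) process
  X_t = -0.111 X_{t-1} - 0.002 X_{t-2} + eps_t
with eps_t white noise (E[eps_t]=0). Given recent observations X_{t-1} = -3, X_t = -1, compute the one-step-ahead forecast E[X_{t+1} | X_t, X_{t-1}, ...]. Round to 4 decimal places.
E[X_{t+1} \mid \mathcal F_t] = 0.1170

For an AR(p) model X_t = c + sum_i phi_i X_{t-i} + eps_t, the
one-step-ahead conditional mean is
  E[X_{t+1} | X_t, ...] = c + sum_i phi_i X_{t+1-i}.
Substitute known values:
  E[X_{t+1} | ...] = (-0.111) * (-1) + (-0.002) * (-3)
                   = 0.1170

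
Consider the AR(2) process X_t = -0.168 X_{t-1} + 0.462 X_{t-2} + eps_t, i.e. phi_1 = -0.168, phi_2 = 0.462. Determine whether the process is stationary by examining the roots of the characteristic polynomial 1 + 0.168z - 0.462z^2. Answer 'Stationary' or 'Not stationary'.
\text{Stationary}

The AR(p) characteristic polynomial is P(z) = 1 + 0.168z - 0.462z^2.
Stationarity requires all roots to lie outside the unit circle, i.e. |z| > 1 for every root.
Set 1 + (0.168) z + (-0.462) z^2 = 0, i.e. a z^2 + b z + c = 0 with a = -0.462, b = 0.168, c = 1.
Discriminant D = b^2 - 4ac = (0.168)^2 - 4*(-0.462)*1 = 0.028224 - (-1.848) = 1.876224.
D >= 0, so the roots are real: z = (-b +/- sqrt(D)) / (2a) = (-0.168 +/- 1.369753) / (-0.924).
  z_1 = (-0.168 + 1.369753) / (-0.924) = -1.3006,   |z_1| = 1.3006.
  z_2 = (-0.168 - 1.369753) / (-0.924) = 1.6642,   |z_2| = 1.6642.
Moduli of all roots: 1.3006, 1.6642.
All moduli strictly greater than 1? Yes.
Verdict: Stationary.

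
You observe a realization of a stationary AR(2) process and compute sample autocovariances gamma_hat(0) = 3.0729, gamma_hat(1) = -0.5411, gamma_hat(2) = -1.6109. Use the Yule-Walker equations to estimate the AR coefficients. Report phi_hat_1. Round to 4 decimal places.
\hat\phi_{1} = -0.2770

The Yule-Walker equations for an AR(p) process read, in matrix form,
  Gamma_p phi = r_p,   with   (Gamma_p)_{ij} = gamma(|i - j|),
                       (r_p)_i = gamma(i),   i,j = 1..p.
Substitute the sample gammas (Toeplitz matrix and right-hand side of size 2):
  Gamma_p = [[3.0729, -0.5411], [-0.5411, 3.0729]]
  r_p     = [-0.5411, -1.6109]
Written out:
  3.0729 phi_1 - 0.5411 phi_2 = -0.5411
  -0.5411 phi_1 + 3.0729 phi_2 = -1.6109
Solve by Cramer's rule:
  det = gamma(0)^2 - gamma(1)^2 = (3.0729)^2 - (-0.5411)^2 = 9.44271441 - 0.29278921 = 9.1499252
  phi_hat_1 = [gamma(1) gamma(0) - gamma(1) gamma(2)] / det = [(-0.5411)(3.0729) - (-0.5411)(-1.6109)] / 9.1499252 = -2.53440418 / 9.1499252 = -0.277
  phi_hat_2 = [gamma(0) gamma(2) - gamma(1)^2] / det = [(3.0729)(-1.6109) - (-0.5411)^2] / 9.1499252 = -5.24292382 / 9.1499252 = -0.573
So phi_hat = [-0.2770, -0.5730].
Therefore phi_hat_1 = -0.2770.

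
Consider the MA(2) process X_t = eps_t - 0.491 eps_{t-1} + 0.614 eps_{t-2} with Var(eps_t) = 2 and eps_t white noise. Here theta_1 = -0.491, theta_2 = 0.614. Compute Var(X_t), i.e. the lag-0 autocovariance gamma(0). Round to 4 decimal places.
\gamma(0) = 3.2362

For an MA(q) process X_t = eps_t + sum_i theta_i eps_{t-i} with
Var(eps_t) = sigma^2, the variance is
  gamma(0) = sigma^2 * (1 + sum_i theta_i^2).
  sum_i theta_i^2 = (-0.491)^2 + (0.614)^2 = 0.241081 + 0.376996 = 0.618077.
  gamma(0) = 2 * (1 + 0.618077) = 2 * 1.618077 = 3.236154, which rounds to 3.2362.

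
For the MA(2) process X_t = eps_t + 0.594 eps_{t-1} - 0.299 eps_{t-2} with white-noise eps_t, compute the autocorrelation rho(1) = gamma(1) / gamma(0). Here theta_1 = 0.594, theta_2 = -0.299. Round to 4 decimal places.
\rho(1) = 0.2887

For an MA(q) process with theta_0 = 1, the autocovariance is
  gamma(k) = sigma^2 * sum_{i=0..q-k} theta_i * theta_{i+k},
and rho(k) = gamma(k) / gamma(0). Sigma^2 cancels.
  numerator   = (1)*(0.594) + (0.594)*(-0.299) = 0.416394.
  denominator = (1)^2 + (0.594)^2 + (-0.299)^2 = 1.442237.
  rho(1) = 0.416394 / 1.442237 = 0.2887.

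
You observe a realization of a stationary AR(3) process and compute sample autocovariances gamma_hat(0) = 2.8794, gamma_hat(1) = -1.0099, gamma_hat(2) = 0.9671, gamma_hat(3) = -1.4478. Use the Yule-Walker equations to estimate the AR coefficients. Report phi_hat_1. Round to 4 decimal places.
\hat\phi_{1} = -0.1690

The Yule-Walker equations for an AR(p) process read, in matrix form,
  Gamma_p phi = r_p,   with   (Gamma_p)_{ij} = gamma(|i - j|),
                       (r_p)_i = gamma(i),   i,j = 1..p.
Substitute the sample gammas (Toeplitz matrix and right-hand side of size 3):
  Gamma_p = [[2.8794, -1.0099, 0.9671], [-1.0099, 2.8794, -1.0099], [0.9671, -1.0099, 2.8794]]
  r_p     = [-1.0099, 0.9671, -1.4478]
Written out (R1..R3):
  (R1) 2.8794 phi_1 - 1.0099 phi_2 + 0.9671 phi_3 = -1.0099
  (R2) -1.0099 phi_1 + 2.8794 phi_2 - 1.0099 phi_3 = 0.9671
  (R3) 0.9671 phi_1 - 1.0099 phi_2 + 2.8794 phi_3 = -1.4478
Gaussian elimination:
  R2 <- R2 - (-1.0099/2.8794) R1 = R2 - (-0.350733) R1:  2.525195 phi_2 - 0.670706 phi_3 = 0.612895
  R3 <- R3 - (0.9671/2.8794) R1 = R3 - (0.335869) R1:  -0.670706 phi_2 + 2.554581 phi_3 = -1.108606
  R3 <- R3 - (-0.670706/2.525195) R2 = R3 - (-0.265606) R2:  2.376438 phi_3 = -0.945818
Back-substitution:
  phi_hat_3 = -0.945818 / 2.376438 = -0.397998
  phi_hat_2 = (0.612895 - (-0.670706)(-0.397998)) / 2.525195 = 0.137001
  phi_hat_1 = (-1.0099 - (-1.0099)(0.137001) - (0.9671)(-0.397998)) / 2.8794 = -0.169007
So phi_hat = [-0.1690, 0.1370, -0.3980].
Therefore phi_hat_1 = -0.1690.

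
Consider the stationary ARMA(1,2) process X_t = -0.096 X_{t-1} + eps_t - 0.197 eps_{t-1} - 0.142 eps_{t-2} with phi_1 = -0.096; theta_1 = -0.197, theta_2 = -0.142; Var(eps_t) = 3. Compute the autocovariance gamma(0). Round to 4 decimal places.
\gamma(0) = 3.2968

Multiply the model equation by X_{t-k} and take expectations. With theta_0 = psi_0 = 1 and psi_j the MA(infinity) weights, this gives
  gamma(k) - sum_i phi_i gamma(k-i) = c_k,
  c_k = sigma^2 * sum_{j=k..q} theta_j psi_{j-k}   (c_k = 0 for k > q),
using gamma(-m) = gamma(m).
psi-weights needed (psi_j = theta_j + sum_i phi_i psi_{j-i}):
  psi_1 = theta_1 + phi_1 = -0.197 + (-0.096) = -0.293
  psi_2 = theta_2 + phi_1 psi_1 = -0.142 + (-0.096)(-0.293) = -0.113872
Right-hand sides:
  c_0 = sigma^2 (1 + theta_1 psi_1 + theta_2 psi_2) = 3 * (1 + (-0.197)(-0.293) + (-0.142)(-0.113872)) = 3 * 1.073891 = 3.221672
  c_1 = sigma^2 (theta_1 + theta_2 psi_1) = 3 * (-0.197 + (-0.142)(-0.293)) = -0.466182
  c_2 = sigma^2 theta_2 = 3 * (-0.142) = -0.426
Equations for k = 0 and k = 1 (AR order 1):
  gamma(0) = phi_1 gamma(1) + c_0
  gamma(1) = phi_1 gamma(0) + c_1
Substituting the second into the first: gamma(0) (1 - phi_1^2) = c_0 + phi_1 c_1, so
  gamma(0) = (c_0 + phi_1 c_1) / (1 - phi_1^2) = (3.221672 + (-0.096)(-0.466182)) / (1 - (-0.096)^2) = 3.266426 / 0.990784 = 3.296809.
Therefore gamma(0) = 3.2968 (to 4 decimal places).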